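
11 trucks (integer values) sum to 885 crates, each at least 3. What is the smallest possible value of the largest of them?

81

Some value must be at least ⌈885/11⌉ = 81, since 11 × 80 = 880 < 885.
Achievable: 5 of them at 81 and 6 at 80 total 885.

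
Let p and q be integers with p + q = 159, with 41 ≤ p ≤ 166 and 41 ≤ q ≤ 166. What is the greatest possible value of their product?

pq = p(159 − p) is maximized when p is as near 159/2 as the bounds allow.
Taking p = 79 and q = 80 (both in [41, 166]) gives pq = 6320.

6320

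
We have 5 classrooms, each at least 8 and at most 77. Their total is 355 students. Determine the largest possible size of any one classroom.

77

To make one classroom as large as possible, make the other 4 as small as possible.
The other 4 contribute at least 4 × 8 = 32, leaving at most 355 − 32 = 323.
But each classroom is capped at 77, so the maximum is 77.
Achievable: one at 77 and the other 4 totalling 278, which fits since 4 × 8 ≤ 278 ≤ 4 × 77.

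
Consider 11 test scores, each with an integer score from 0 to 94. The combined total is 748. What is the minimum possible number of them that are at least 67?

1

Each value short of 67 is at most 66, costing at least 94 − 66 = 28 against the maximum total of 1034.
We can afford to lose at most 1034 − 748 = 286, so at most ⌊286/28⌋ = 10 fall short, and at least 1 are ≥ 67.
Exactly 1 works: 1 value at 94 and 10 at 66 total 754; lower one of the high values by 6 (still ≥ 67) to hit 748.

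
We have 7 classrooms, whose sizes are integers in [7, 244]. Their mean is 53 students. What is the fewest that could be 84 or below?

3

The total is 7 × 53 = 371.
Each value above 84 is at least 85, contributing at least 85 − 7 = 78 above the floor 7.
The sum exceeds the floor total 49 by 322, so at most ⌊322/78⌋ = 4 exceed 84, and at least 3 are ≤ 84.
Exactly 3 works: 3 values at 7 and 4 at 85 total 361; raise one of the low values by 10 (still ≤ 84) to hit 371.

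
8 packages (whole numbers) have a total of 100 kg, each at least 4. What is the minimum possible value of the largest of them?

13

The average is 100/8 > 12, so not all 8 can be 12 or less; the largest is ≥ 13.
Taking 4 copies of 12 and 4 copies of 13 gives exactly 100, so 13 is attained.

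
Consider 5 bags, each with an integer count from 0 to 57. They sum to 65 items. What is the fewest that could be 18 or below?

2

Let j be the number exceeding 18. Then the total is ≥ 19·j + 0·(5 − j) = 0 + 19j.
So 19j ≤ 65 and j ≤ 3; hence at least 5 − 3 = 2 are ≤ 18.
Exactly 2 works: 2 values at 0 and 3 at 19 total 57; raise one of the low values by 8 (still ≤ 18) to hit 65.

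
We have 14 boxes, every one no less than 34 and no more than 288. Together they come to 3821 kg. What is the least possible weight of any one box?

To make one box as small as possible, make the other 13 as large as possible.
The other 13 contribute at most 13 × 288 = 3744, leaving at least 3821 − 3744 = 77.
Since 77 ≥ 34, this is achievable: one at 77 and 13 at 288.

77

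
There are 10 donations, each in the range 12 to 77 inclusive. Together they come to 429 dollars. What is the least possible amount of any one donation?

12

Minimizing one value means maximizing the remaining 9.
The other 9 can take up 9 × 77 = 693 ≥ 429 − 12, so one donation can sit at its floor of 12.
Achievable: one at 12 and the other 9 totalling 417, which fits since 9 × 12 ≤ 417 ≤ 9 × 77.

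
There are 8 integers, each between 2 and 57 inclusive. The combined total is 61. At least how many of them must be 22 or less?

6

If only k of them are at most 22, the other 8 − k are at least 23, so the total is at least (8 − k)·23 + k·2.
This is ≤ 61, so (8 − k)·23 + 2k ≤ 61, which gives k ≥ 6.
Exactly 6 works: 6 values at 2 and 2 at 23 total 58; raise one of the low values by 3 (still ≤ 22) to hit 61.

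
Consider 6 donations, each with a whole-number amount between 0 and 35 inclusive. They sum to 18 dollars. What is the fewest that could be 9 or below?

5

Each value above 9 is at least 10, contributing at least 10 − 0 = 10 above the floor 0.
The sum exceeds the floor total 0 by 18, so at most ⌊18/10⌋ = 1 exceed 9, and at least 5 are ≤ 9.
Exactly 5 works: 5 values at 0 and 1 at 10 total 10; raise one of the low values by 8 (still ≤ 9) to hit 18.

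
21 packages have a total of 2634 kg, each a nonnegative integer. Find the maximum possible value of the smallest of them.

If every one of the 21 were at least 126, the total would be at least 21 × 126 = 2646 > 2634.
Equality holds with 12 values of 125 and 9 values of 126.

125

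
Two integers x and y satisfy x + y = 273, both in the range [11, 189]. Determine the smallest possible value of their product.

15876

xy = x(273 − x) is concave in x, so over [84, 189] it is minimized at an endpoint.
At the endpoint x = 84, y = 273 − 84 = 189, so xy = 84 × 189 = 15876.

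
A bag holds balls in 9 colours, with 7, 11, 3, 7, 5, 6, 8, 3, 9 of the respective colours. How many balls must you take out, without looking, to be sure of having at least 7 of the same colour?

48

In the worst case you take as many as possible of each colour without reaching 7: 6 + 6 + 3 + 6 + 5 + 6 + 6 + 3 + 6 = 47.
The next one must give 7 of some colour, so 47 + 1 = 48.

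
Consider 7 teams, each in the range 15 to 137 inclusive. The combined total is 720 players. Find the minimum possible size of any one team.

15

Minimizing one value means maximizing the remaining 6.
The other 6 can take up 6 × 137 = 822 ≥ 720 − 15, so one team can sit at its floor of 15.
Achievable: one at 15 and the other 6 totalling 705, which fits since 6 × 15 ≤ 705 ≤ 6 × 137.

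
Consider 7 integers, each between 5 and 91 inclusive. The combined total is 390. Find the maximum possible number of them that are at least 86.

With k values at 86 or above and the rest at least 5, the sum is at least 35 + 81k.
Since the sum is 390, we need 81k ≤ 355, i.e. k ≤ 4.
k = 4 is achieved by 4 values at 86 and 3 at 5, total 359; add 31 to one value (staying below 86) to reach 390.

4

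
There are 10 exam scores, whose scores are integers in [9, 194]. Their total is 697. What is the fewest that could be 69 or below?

Let j be the number exceeding 69. Then the total is ≥ 70·j + 9·(10 − j) = 90 + 61j.
So 61j ≤ 607 and j ≤ 9; hence at least 10 − 9 = 1 are ≤ 69.
Exactly 1 works: 1 value at 9 and 9 at 70 total 639; raise one of the low values by 58 (still ≤ 69) to hit 697.

1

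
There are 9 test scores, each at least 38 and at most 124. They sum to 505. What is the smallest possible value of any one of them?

Minimizing one value means maximizing the remaining 8.
The other 8 can take up 8 × 124 = 992 ≥ 505 − 38, so one score can sit at its floor of 38.
Achievable: one at 38 and the other 8 totalling 467, which fits since 8 × 38 ≤ 467 ≤ 8 × 124.

38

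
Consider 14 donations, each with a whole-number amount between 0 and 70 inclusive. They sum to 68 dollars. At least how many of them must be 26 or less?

Let j be the number exceeding 26. Then the total is ≥ 27·j + 0·(14 − j) = 0 + 27j.
So 27j ≤ 68 and j ≤ 2; hence at least 14 − 2 = 12 are ≤ 26.
Exactly 12 works: 12 values at 0 and 2 at 27 total 54; raise one of the low values by 14 (still ≤ 26) to hit 68.

12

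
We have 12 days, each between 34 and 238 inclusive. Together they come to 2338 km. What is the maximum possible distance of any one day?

238

Maximizing one value means minimizing the remaining 11.
The other 11 contribute at least 11 × 34 = 374, leaving at most 2338 − 374 = 1964.
But each day is capped at 238, so the maximum is 238.
Achievable: one at 238 and the other 11 totalling 2100, which fits since 11 × 34 ≤ 2100 ≤ 11 × 238.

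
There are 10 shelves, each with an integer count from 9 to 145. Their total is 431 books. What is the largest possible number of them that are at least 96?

3

If k of the values are ≥ 96, the total is ≥ 96k + 9(10 − k).
Setting 96k + 9(10 − k) ≤ 431 gives 87k ≤ 341, so k ≤ 3.
k = 3 is achieved by 3 values at 96 and 7 at 9, total 351; add 80 to one value (staying below 96) to reach 431.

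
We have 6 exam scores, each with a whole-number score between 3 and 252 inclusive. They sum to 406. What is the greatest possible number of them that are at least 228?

1

Suppose k of them are at least 228. Those contribute at least 228 each and the other 6 − k at least 3 each.
So the total is at least 228k + 3(6 − k) = 18 + 225k. This must be ≤ 406, giving k ≤ 1.
k = 1 is achieved by 1 value at 228 and 5 at 3, total 243; add 163 to one value (staying below 228) to reach 406.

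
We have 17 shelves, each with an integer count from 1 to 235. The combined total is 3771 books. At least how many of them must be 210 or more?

Suppose at most 17 − j of them reach 210; then j values are ≤ 209 and the rest ≤ 235.
The total is then ≤ 209·j + 235·(17 − j) = 3995 − 26j. For this to be ≥ 3771 we need j ≤ 8, so at least 17 − 8 = 9 must reach 210.
Exactly 9 works: 9 values at 235 and 8 at 209 total 3787; lower one of the high values by 16 (still ≥ 210) to hit 3771.

9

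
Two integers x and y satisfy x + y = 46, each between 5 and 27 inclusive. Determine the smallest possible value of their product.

513

Since x + y is fixed, pushing one of them to its bound minimizes the product.
The extreme feasible split is x = 19, y = 27, giving xy = 513.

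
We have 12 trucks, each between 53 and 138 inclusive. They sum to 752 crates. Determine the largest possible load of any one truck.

To make one truck as large as possible, make the other 11 as small as possible.
The other 11 contribute at least 11 × 53 = 583, leaving at most 752 − 583 = 169.
But each truck is capped at 138, so the maximum is 138.
Achievable: one at 138 and the other 11 totalling 614, which fits since 11 × 53 ≤ 614 ≤ 11 × 138.

138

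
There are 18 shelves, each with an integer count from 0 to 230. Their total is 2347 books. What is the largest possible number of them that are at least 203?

Suppose k of them are at least 203. Those contribute at least 203 each and the other 18 − k at least 0 each.
So the total is at least 203k + 0(18 − k) = 0 + 203k. This must be ≤ 2347, giving k ≤ 11.
k = 11 is achieved by 11 values at 203 and 7 at 0, total 2233; add 114 to one value (staying below 203) to reach 2347.

11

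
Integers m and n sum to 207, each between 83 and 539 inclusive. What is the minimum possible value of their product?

10292

For a fixed sum, mn is smallest when m and n are as far apart as possible.
The extreme feasible split is m = 83, n = 124, giving mn = 10292.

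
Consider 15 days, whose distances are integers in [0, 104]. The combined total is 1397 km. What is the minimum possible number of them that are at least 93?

If only k of them are at least 93, the other 15 − k are at most 92, so the total is at most k·104 + (15 − k)·92.
This must reach 1397, so k·104 + (15 − k)·92 ≥ 1397, giving k ≥ 2.
Exactly 2 works: 2 values at 104 and 13 at 92 total 1404; lower one of the high values by 7 (still ≥ 93) to hit 1397.

2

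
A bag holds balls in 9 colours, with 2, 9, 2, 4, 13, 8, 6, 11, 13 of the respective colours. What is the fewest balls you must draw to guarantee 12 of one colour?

65

In the worst case you take as many as possible of each colour without reaching 12: 2 + 9 + 2 + 4 + 11 + 8 + 6 + 11 + 11 = 64.
The next one must give 12 of some colour, so 64 + 1 = 65.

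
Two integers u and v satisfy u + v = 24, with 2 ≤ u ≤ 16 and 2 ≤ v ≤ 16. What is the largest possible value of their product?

144

With u + v fixed, uv peaks when the two are closest together.
Taking u = 12 and v = 12 (both in [2, 16]) gives uv = 144.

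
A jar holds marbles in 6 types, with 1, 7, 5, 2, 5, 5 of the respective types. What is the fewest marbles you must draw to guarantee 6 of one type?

In the worst case you take as many as possible of each type without reaching 6: 1 + 5 + 5 + 2 + 5 + 5 = 23.
The next one must give 6 of some type, so 23 + 1 = 24.

24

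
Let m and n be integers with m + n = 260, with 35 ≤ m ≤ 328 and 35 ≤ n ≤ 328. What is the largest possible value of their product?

mn = m(260 − m) is maximized when m is as near 260/2 as the bounds allow.
Taking m = 130 and n = 130 (both in [35, 328]) gives mn = 16900.

16900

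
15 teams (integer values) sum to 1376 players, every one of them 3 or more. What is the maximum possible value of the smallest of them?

The average is 1376/15 < 92, so some value is ≤ 91.
Equality holds with 4 values of 91 and 11 values of 92.

91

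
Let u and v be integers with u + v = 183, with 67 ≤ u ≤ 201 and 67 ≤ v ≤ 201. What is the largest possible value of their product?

8372

With u + v fixed, uv peaks when the two are closest together.
Taking u = 91 and v = 92 (both in [67, 201]) gives uv = 8372.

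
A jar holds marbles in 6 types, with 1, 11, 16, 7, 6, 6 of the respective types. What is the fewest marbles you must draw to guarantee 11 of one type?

In the worst case you take as many as possible of each type without reaching 11: 1 + 10 + 10 + 7 + 6 + 6 = 40.
The next one must give 11 of some type, so 40 + 1 = 41.

41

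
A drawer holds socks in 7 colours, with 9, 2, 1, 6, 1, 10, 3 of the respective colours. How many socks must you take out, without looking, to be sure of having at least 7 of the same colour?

In the worst case you take as many as possible of each colour without reaching 7: 6 + 2 + 1 + 6 + 1 + 6 + 3 = 25.
The next one must give 7 of some colour, so 25 + 1 = 26.

26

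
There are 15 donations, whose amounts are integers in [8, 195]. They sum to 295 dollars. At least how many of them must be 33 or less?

9

If only k of them are at most 33, the other 15 − k are at least 34, so the total is at least (15 − k)·34 + k·8.
This is ≤ 295, so (15 − k)·34 + 8k ≤ 295, which gives k ≥ 9.
Exactly 9 works: 9 values at 8 and 6 at 34 total 276; raise one of the low values by 19 (still ≤ 33) to hit 295.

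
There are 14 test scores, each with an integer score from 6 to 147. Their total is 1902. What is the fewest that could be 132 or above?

5

Suppose at most 14 − j of them reach 132; then j values are ≤ 131 and the rest ≤ 147.
The total is then ≤ 131·j + 147·(14 − j) = 2058 − 16j. For this to be ≥ 1902 we need j ≤ 9, so at least 14 − 9 = 5 must reach 132.
Exactly 5 works: 5 values at 147 and 9 at 131 total 1914; lower one of the high values by 12 (still ≥ 132) to hit 1902.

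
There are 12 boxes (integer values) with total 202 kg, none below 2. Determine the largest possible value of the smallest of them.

16

If every one of the 12 were at least 17, the total would be at least 12 × 17 = 204 > 202.
Equality holds with 2 values of 16 and 10 values of 17.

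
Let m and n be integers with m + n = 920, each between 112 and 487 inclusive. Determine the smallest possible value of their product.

210871

For a fixed sum, mn is smallest when m and n are as far apart as possible.
At the endpoint m = 433, n = 920 − 433 = 487, so mn = 433 × 487 = 210871.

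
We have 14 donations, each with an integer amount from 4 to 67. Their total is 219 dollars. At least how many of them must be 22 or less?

If only k of them are at most 22, the other 14 − k are at least 23, so the total is at least (14 − k)·23 + k·4.
This is ≤ 219, so (14 − k)·23 + 4k ≤ 219, which gives k ≥ 6.
Exactly 6 works: 6 values at 4 and 8 at 23 total 208; raise one of the low values by 11 (still ≤ 22) to hit 219.

6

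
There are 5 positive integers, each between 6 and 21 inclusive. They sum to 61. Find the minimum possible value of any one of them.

Minimizing one value means maximizing the remaining 4.
The other 4 can take up 4 × 21 = 84 ≥ 61 − 6, so one integer can sit at its floor of 6.
Achievable: one at 6 and the other 4 totalling 55, which fits since 4 × 6 ≤ 55 ≤ 4 × 21.

6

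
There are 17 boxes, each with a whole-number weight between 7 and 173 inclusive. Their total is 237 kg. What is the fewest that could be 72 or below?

Each value above 72 is at least 73, contributing at least 73 − 7 = 66 above the floor 7.
The sum exceeds the floor total 119 by 118, so at most ⌊118/66⌋ = 1 exceed 72, and at least 16 are ≤ 72.
Exactly 16 works: 16 values at 7 and 1 at 73 total 185; raise one of the low values by 52 (still ≤ 72) to hit 237.

16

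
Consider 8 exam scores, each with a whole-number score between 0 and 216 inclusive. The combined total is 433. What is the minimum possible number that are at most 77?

3

Each value above 77 is at least 78, contributing at least 78 − 0 = 78 above the floor 0.
The sum exceeds the floor total 0 by 433, so at most ⌊433/78⌋ = 5 exceed 77, and at least 3 are ≤ 77.
Exactly 3 works: 3 values at 0 and 5 at 78 total 390; raise one of the low values by 43 (still ≤ 77) to hit 433.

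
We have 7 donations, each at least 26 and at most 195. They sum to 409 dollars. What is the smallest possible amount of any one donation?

Minimizing one value means maximizing the remaining 6.
The other 6 can take up 6 × 195 = 1170 ≥ 409 − 26, so one donation can sit at its floor of 26.
Achievable: one at 26 and the other 6 totalling 383, which fits since 6 × 26 ≤ 383 ≤ 6 × 195.

26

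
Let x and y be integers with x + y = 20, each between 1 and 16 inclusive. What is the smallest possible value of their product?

For a fixed sum, xy is smallest when x and y are as far apart as possible.
At the endpoint x = 4, y = 20 − 4 = 16, so xy = 4 × 16 = 64.

64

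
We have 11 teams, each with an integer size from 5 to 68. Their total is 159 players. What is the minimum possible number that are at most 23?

6

If only k of them are at most 23, the other 11 − k are at least 24, so the total is at least (11 − k)·24 + k·5.
This is ≤ 159, so (11 − k)·24 + 5k ≤ 159, which gives k ≥ 6.
Exactly 6 works: 6 values at 5 and 5 at 24 total 150; raise one of the low values by 9 (still ≤ 23) to hit 159.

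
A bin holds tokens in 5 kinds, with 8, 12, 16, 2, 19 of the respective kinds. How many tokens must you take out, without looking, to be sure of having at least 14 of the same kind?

In the worst case you take as many as possible of each kind without reaching 14: 8 + 12 + 13 + 2 + 13 = 48.
The next one must give 14 of some kind, so 48 + 1 = 49.

49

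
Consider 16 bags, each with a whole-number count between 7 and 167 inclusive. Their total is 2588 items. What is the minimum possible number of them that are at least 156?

Suppose at most 16 − j of them reach 156; then j values are ≤ 155 and the rest ≤ 167.
The total is then ≤ 155·j + 167·(16 − j) = 2672 − 12j. For this to be ≥ 2588 we need j ≤ 7, so at least 16 − 7 = 9 must reach 156.
Exactly 9 works: 9 values at 167 and 7 at 155 total 2588.

9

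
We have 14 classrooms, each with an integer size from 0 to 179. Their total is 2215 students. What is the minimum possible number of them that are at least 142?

If only k of them are at least 142, the other 14 − k are at most 141, so the total is at most k·179 + (14 − k)·141.
This must reach 2215, so k·179 + (14 − k)·141 ≥ 2215, giving k ≥ 7.
Exactly 7 works: 7 values at 179 and 7 at 141 total 2240; lower one of the high values by 25 (still ≥ 142) to hit 2215.

7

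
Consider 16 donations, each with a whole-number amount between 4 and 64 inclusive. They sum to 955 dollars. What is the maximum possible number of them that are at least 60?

15

With k values at 60 or above and the rest at least 4, the sum is at least 64 + 56k.
Since the sum is 955, we need 56k ≤ 891, i.e. k ≤ 15.
k = 15 is achieved by 15 values at 60 and 1 at 4, total 904; add 51 to one value (staying below 60) to reach 955.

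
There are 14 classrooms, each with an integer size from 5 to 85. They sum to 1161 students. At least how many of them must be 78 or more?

If only k of them are at least 78, the other 14 − k are at most 77, so the total is at most k·85 + (14 − k)·77.
This must reach 1161, so k·85 + (14 − k)·77 ≥ 1161, giving k ≥ 11.
Exactly 11 works: 11 values at 85 and 3 at 77 total 1166; lower one of the high values by 5 (still ≥ 78) to hit 1161.

11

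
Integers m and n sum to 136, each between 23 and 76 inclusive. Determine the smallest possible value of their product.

4560

mn = m(136 − m) is concave in m, so over [60, 76] it is minimized at an endpoint.
At the endpoint m = 60, n = 136 − 60 = 76, so mn = 60 × 76 = 4560.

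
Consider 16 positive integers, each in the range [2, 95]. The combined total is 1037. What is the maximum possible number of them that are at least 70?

14

Suppose k of them are at least 70. Those contribute at least 70 each and the other 16 − k at least 2 each.
So the total is at least 70k + 2(16 − k) = 32 + 68k. This must be ≤ 1037, giving k ≤ 14.
k = 14 is achieved by 14 values at 70 and 2 at 2, total 984; add 53 to one value (staying below 70) to reach 1037.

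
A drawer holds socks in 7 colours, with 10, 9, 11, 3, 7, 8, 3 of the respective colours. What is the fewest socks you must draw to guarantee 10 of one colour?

49

In the worst case you take as many as possible of each colour without reaching 10: 9 + 9 + 9 + 3 + 7 + 8 + 3 = 48.
The next one must give 10 of some colour, so 48 + 1 = 49.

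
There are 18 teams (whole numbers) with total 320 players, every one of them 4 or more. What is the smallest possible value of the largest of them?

18

The average is 320/18 > 17, so not all 18 can be 17 or less; the largest is ≥ 18.
Equality holds with 14 values of 18 and 4 values of 17.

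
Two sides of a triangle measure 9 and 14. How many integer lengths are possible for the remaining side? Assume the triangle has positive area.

The triangle inequality gives |9 − 14| < c < 9 + 14, i.e. 5 < c < 23.
So c can be any integer from 6 to 22: 17 values.

17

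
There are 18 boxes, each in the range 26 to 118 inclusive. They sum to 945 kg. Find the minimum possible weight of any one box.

Minimizing one value means maximizing the remaining 17.
The other 17 can take up 17 × 118 = 2006 ≥ 945 − 26, so one box can sit at its floor of 26.
Achievable: one at 26 and the other 17 totalling 919, which fits since 17 × 26 ≤ 919 ≤ 17 × 118.

26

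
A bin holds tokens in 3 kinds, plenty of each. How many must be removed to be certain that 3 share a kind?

7

In the worst case you draw 2 of each of the 3 kinds: 3 × 2 = 6.
One more forces 3 of some kind, so 6 + 1 = 7.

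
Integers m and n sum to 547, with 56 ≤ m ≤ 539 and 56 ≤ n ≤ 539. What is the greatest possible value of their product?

74802

For a fixed sum, the product mn is largest when m and n are as close as possible.
Taking m = 273 and n = 274 (both in [56, 539]) gives mn = 74802.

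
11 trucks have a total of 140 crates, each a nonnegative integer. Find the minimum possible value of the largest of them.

Some value must be at least ⌈140/11⌉ = 13, since 11 × 12 = 132 < 140.
Taking 3 copies of 12 and 8 copies of 13 gives exactly 140, so 13 is attained.

13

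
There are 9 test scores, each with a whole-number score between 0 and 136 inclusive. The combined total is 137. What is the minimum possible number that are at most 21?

3

Let j be the number exceeding 21. Then the total is ≥ 22·j + 0·(9 − j) = 0 + 22j.
So 22j ≤ 137 and j ≤ 6; hence at least 9 − 6 = 3 are ≤ 21.
Exactly 3 works: 3 values at 0 and 6 at 22 total 132; raise one of the low values by 5 (still ≤ 21) to hit 137.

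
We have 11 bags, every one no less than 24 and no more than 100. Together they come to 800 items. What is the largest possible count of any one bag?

To make one bag as large as possible, make the other 10 as small as possible.
The other 10 contribute at least 10 × 24 = 240, leaving at most 800 − 240 = 560.
But each bag is capped at 100, so the maximum is 100.
Achievable: one at 100 and the other 10 totalling 700, which fits since 10 × 24 ≤ 700 ≤ 10 × 100.

100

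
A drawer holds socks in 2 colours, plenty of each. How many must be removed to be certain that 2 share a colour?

3

In the worst case you draw 1 of each of the 2 colours: 2 × 1 = 2.
One more forces 2 of some colour, so 2 + 1 = 3.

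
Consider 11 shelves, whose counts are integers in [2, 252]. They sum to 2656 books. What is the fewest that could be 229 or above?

7

Suppose at most 11 − j of them reach 229; then j values are ≤ 228 and the rest ≤ 252.
The total is then ≤ 228·j + 252·(11 − j) = 2772 − 24j. For this to be ≥ 2656 we need j ≤ 4, so at least 11 − 4 = 7 must reach 229.
Exactly 7 works: 7 values at 252 and 4 at 228 total 2676; lower one of the high values by 20 (still ≥ 229) to hit 2656.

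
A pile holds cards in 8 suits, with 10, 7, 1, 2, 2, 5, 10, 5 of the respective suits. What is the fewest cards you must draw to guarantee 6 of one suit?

31

In the worst case you take as many as possible of each suit without reaching 6: 5 + 5 + 1 + 2 + 2 + 5 + 5 + 5 = 30.
The next one must give 6 of some suit, so 30 + 1 = 31.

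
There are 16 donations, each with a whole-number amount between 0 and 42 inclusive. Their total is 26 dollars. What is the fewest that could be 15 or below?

15

If only k of them are at most 15, the other 16 − k are at least 16, so the total is at least (16 − k)·16 + k·0.
This is ≤ 26, so (16 − k)·16 + 0k ≤ 26, which gives k ≥ 15.
Exactly 15 works: 15 values at 0 and 1 at 16 total 16; raise one of the low values by 10 (still ≤ 15) to hit 26.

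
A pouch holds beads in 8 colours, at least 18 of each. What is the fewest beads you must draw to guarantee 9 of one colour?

You could draw 8 of every colour without reaching 9 of any — 64 in all.
One more forces 9 of some colour, so 64 + 1 = 65.

65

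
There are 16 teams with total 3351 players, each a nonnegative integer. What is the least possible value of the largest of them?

210

The 16 values sum to 3351, so their maximum is at least ⌈3351/16⌉ = 210.
Achievable: 7 of them at 210 and 9 at 209 total 3351.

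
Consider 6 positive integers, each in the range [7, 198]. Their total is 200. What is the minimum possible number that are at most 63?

4

Each value above 63 is at least 64, contributing at least 64 − 7 = 57 above the floor 7.
The sum exceeds the floor total 42 by 158, so at most ⌊158/57⌋ = 2 exceed 63, and at least 4 are ≤ 63.
Exactly 4 works: 4 values at 7 and 2 at 64 total 156; raise one of the low values by 44 (still ≤ 63) to hit 200.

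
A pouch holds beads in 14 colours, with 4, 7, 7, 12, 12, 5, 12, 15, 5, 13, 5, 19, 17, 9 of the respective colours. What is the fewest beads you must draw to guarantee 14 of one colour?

In the worst case you take as many as possible of each colour without reaching 14: 4 + 7 + 7 + 12 + 12 + 5 + 12 + 13 + 5 + 13 + 5 + 13 + 13 + 9 = 130.
The next one must give 14 of some colour, so 130 + 1 = 131.

131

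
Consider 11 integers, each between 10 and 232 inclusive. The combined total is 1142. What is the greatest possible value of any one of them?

To make one integer as large as possible, make the other 10 as small as possible.
The other 10 contribute at least 10 × 10 = 100, leaving at most 1142 − 100 = 1042.
But each integer is capped at 232, so the maximum is 232.
Achievable: one at 232 and the other 10 totalling 910, which fits since 10 × 10 ≤ 910 ≤ 10 × 232.

232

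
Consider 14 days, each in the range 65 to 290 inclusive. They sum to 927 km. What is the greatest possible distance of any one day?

82

Maximizing one value means minimizing the remaining 13.
The other 13 contribute at least 13 × 65 = 845, leaving at most 927 − 845 = 82.
Since 82 ≤ 290, this is achievable: one at 82 and 13 at 65.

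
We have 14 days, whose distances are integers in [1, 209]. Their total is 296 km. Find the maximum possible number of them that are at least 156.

1

If k of the values are ≥ 156, the total is ≥ 156k + 1(14 − k).
Setting 156k + 1(14 − k) ≤ 296 gives 155k ≤ 282, so k ≤ 1.
k = 1 is achieved by 1 value at 156 and 13 at 1, total 169; add 127 to one value (staying below 156) to reach 296.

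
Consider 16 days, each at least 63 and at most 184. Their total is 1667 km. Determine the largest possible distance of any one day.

184

Maximizing one value means minimizing the remaining 15.
The other 15 contribute at least 15 × 63 = 945, leaving at most 1667 − 945 = 722.
But each day is capped at 184, so the maximum is 184.
Achievable: one at 184 and the other 15 totalling 1483, which fits since 15 × 63 ≤ 1483 ≤ 15 × 184.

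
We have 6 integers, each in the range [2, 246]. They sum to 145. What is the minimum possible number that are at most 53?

4

Each value above 53 is at least 54, contributing at least 54 − 2 = 52 above the floor 2.
The sum exceeds the floor total 12 by 133, so at most ⌊133/52⌋ = 2 exceed 53, and at least 4 are ≤ 53.
Exactly 4 works: 4 values at 2 and 2 at 54 total 116; raise one of the low values by 29 (still ≤ 53) to hit 145.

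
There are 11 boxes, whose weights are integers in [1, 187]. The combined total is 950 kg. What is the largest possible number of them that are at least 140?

Suppose k of them are at least 140. Those contribute at least 140 each and the other 11 − k at least 1 each.
So the total is at least 140k + 1(11 − k) = 11 + 139k. This must be ≤ 950, giving k ≤ 6.
k = 6 is achieved by 6 values at 140 and 5 at 1, total 845; add 105 to one value (staying below 140) to reach 950.

6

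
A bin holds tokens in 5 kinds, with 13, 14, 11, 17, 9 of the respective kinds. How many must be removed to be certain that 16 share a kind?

In the worst case you take as many as possible of each kind without reaching 16: 13 + 14 + 11 + 15 + 9 = 62.
The next one must give 16 of some kind, so 62 + 1 = 63.

63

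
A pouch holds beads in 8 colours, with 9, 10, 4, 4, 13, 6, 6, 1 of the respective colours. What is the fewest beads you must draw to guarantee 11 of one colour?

51

In the worst case you take as many as possible of each colour without reaching 11: 9 + 10 + 4 + 4 + 10 + 6 + 6 + 1 = 50.
The next one must give 11 of some colour, so 50 + 1 = 51.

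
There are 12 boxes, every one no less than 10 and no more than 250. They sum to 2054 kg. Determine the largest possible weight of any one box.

Maximizing one value means minimizing the remaining 11.
The other 11 contribute at least 11 × 10 = 110, leaving at most 2054 − 110 = 1944.
But each box is capped at 250, so the maximum is 250.
Achievable: one at 250 and the other 11 totalling 1804, which fits since 11 × 10 ≤ 1804 ≤ 11 × 250.

250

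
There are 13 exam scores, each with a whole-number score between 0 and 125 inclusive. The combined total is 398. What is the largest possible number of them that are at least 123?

Suppose k of them are at least 123. Those contribute at least 123 each and the other 13 − k at least 0 each.
So the total is at least 123k + 0(13 − k) = 0 + 123k. This must be ≤ 398, giving k ≤ 3.
k = 3 is achieved by 3 values at 123 and 10 at 0, total 369; add 29 to one value (staying below 123) to reach 398.

3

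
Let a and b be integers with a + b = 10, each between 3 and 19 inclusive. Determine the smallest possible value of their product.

Since a + b is fixed, pushing one of them to its bound minimizes the product.
The extreme feasible split is a = 3, b = 7, giving ab = 21.

21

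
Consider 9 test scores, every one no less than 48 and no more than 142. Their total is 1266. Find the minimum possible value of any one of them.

130

To make one score as small as possible, make the other 8 as large as possible.
The other 8 contribute at most 8 × 142 = 1136, leaving at least 1266 − 1136 = 130.
Since 130 ≥ 48, this is achievable: one at 130 and 8 at 142.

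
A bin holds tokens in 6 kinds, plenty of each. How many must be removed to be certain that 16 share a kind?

91

You could draw 15 of every kind without reaching 16 of any — 90 in all.
One more forces 16 of some kind, so 90 + 1 = 91.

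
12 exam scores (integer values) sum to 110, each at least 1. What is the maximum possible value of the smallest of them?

9

The average is 110/12 < 10, so some value is ≤ 9.
Achievable: 10 of them at 9 and 2 at 10 total 110.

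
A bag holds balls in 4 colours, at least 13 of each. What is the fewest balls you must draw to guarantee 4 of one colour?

13

You could draw 3 of every colour without reaching 4 of any — 12 in all.
One more forces 4 of some colour, so 12 + 1 = 13.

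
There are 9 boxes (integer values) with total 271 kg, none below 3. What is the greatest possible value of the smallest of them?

The 9 values sum to 271, so their minimum is at most ⌊271/9⌋ = 30.
Achievable: 8 of them at 30 and 1 at 31 total 271.

30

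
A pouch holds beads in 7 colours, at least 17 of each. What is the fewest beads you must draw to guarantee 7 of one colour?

43

In the worst case you draw 6 of each of the 7 colours: 7 × 6 = 42.
One more forces 7 of some colour, so 42 + 1 = 43.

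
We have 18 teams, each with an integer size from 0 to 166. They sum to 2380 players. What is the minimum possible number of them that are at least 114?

7

If only k of them are at least 114, the other 18 − k are at most 113, so the total is at most k·166 + (18 − k)·113.
This must reach 2380, so k·166 + (18 − k)·113 ≥ 2380, giving k ≥ 7.
Exactly 7 works: 7 values at 166 and 11 at 113 total 2405; lower one of the high values by 25 (still ≥ 114) to hit 2380.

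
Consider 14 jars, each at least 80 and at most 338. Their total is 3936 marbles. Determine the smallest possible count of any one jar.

Minimizing one value means maximizing the remaining 13.
The other 13 can take up 13 × 338 = 4394 ≥ 3936 − 80, so one jar can sit at its floor of 80.
Achievable: one at 80 and the other 13 totalling 3856, which fits since 13 × 80 ≤ 3856 ≤ 13 × 338.

80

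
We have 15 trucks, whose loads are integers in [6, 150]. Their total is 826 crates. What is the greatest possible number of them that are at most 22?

Each value at 22 or below falls at least 150 − 22 = 128 short of the ceiling 150.
The ceiling total is 15 × 150 = 2250, and we need 826, so at most ⌊(2250 − 826)/128⌋ = 11 can be that low.
k = 11 is achieved by 11 values at 22 and 4 at 150, total 842; lower one of the 150's by 16 (still > 22) to reach 826.

11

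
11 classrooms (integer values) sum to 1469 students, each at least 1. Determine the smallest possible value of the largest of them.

The average is 1469/11 > 133, so not all 11 can be 133 or less; the largest is ≥ 134.
Equality holds with 6 values of 134 and 5 values of 133.

134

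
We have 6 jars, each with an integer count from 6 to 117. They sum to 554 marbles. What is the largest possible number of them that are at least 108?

If k of the values are ≥ 108, the total is ≥ 108k + 6(6 − k).
Setting 108k + 6(6 − k) ≤ 554 gives 102k ≤ 518, so k ≤ 5.
k = 5 is achieved by 5 values at 108 and 1 at 6, total 546; add 8 to one value (staying below 108) to reach 554.

5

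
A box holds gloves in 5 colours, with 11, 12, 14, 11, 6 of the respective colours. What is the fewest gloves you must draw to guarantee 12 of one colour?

51

In the worst case you take as many as possible of each colour without reaching 12: 11 + 11 + 11 + 11 + 6 = 50.
The next one must give 12 of some colour, so 50 + 1 = 51.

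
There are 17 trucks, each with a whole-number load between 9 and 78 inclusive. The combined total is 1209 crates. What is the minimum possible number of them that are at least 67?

8

If only k of them are at least 67, the other 17 − k are at most 66, so the total is at most k·78 + (17 − k)·66.
This must reach 1209, so k·78 + (17 − k)·66 ≥ 1209, giving k ≥ 8.
Exactly 8 works: 8 values at 78 and 9 at 66 total 1218; lower one of the high values by 9 (still ≥ 67) to hit 1209.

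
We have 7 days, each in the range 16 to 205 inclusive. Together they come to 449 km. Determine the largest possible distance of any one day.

Maximizing one value means minimizing the remaining 6.
The other 6 contribute at least 6 × 16 = 96, leaving at most 449 − 96 = 353.
But each day is capped at 205, so the maximum is 205.
Achievable: one at 205 and the other 6 totalling 244, which fits since 6 × 16 ≤ 244 ≤ 6 × 205.

205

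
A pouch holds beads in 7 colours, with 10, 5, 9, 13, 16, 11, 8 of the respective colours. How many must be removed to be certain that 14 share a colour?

In the worst case you take as many as possible of each colour without reaching 14: 10 + 5 + 9 + 13 + 13 + 11 + 8 = 69.
The next one must give 14 of some colour, so 69 + 1 = 70.

70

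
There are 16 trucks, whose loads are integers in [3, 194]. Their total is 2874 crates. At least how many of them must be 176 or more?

4

Each value short of 176 is at most 175, costing at least 194 − 175 = 19 against the maximum total of 3104.
We can afford to lose at most 3104 − 2874 = 230, so at most ⌊230/19⌋ = 12 fall short, and at least 4 are ≥ 176.
Exactly 4 works: 4 values at 194 and 12 at 175 total 2876; lower one of the high values by 2 (still ≥ 176) to hit 2874.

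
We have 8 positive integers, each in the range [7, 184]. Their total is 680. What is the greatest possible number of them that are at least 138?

4

If k of the values are ≥ 138, the total is ≥ 138k + 7(8 − k).
Setting 138k + 7(8 − k) ≤ 680 gives 131k ≤ 624, so k ≤ 4.
k = 4 is achieved by 4 values at 138 and 4 at 7, total 580; add 100 to one value (staying below 138) to reach 680.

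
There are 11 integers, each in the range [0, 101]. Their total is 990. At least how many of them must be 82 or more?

Each value short of 82 is at most 81, costing at least 101 − 81 = 20 against the maximum total of 1111.
We can afford to lose at most 1111 − 990 = 121, so at most ⌊121/20⌋ = 6 fall short, and at least 5 are ≥ 82.
Exactly 5 works: 5 values at 101 and 6 at 81 total 991; lower one of the high values by 1 (still ≥ 82) to hit 990.

5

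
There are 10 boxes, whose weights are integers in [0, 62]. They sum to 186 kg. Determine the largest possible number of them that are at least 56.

3

With k values at 56 or above and the rest at least 0, the sum is at least 0 + 56k.
Since the sum is 186, we need 56k ≤ 186, i.e. k ≤ 3.
k = 3 is achieved by 3 values at 56 and 7 at 0, total 168; add 18 to one value (staying below 56) to reach 186.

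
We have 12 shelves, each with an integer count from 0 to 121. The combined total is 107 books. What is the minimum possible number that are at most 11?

4

If only k of them are at most 11, the other 12 − k are at least 12, so the total is at least (12 − k)·12 + k·0.
This is ≤ 107, so (12 − k)·12 + 0k ≤ 107, which gives k ≥ 4.
Exactly 4 works: 4 values at 0 and 8 at 12 total 96; raise one of the low values by 11 (still ≤ 11) to hit 107.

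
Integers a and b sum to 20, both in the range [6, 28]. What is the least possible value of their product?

Since a + b is fixed, pushing one of them to its bound minimizes the product.
The extreme feasible split is a = 6, b = 14, giving ab = 84.

84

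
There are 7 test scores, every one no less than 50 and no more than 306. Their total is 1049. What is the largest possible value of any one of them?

306

To make one score as large as possible, make the other 6 as small as possible.
The other 6 contribute at least 6 × 50 = 300, leaving at most 1049 − 300 = 749.
But each score is capped at 306, so the maximum is 306.
Achievable: one at 306 and the other 6 totalling 743, which fits since 6 × 50 ≤ 743 ≤ 6 × 306.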